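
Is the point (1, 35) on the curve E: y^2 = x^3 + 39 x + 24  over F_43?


Check whether y^2 = x^3 + 39 x + 24 (mod 43) for (x, y) = (1, 35).
LHS: y^2 = 35^2 mod 43 = 21
RHS: x^3 + 39 x + 24 = 1^3 + 39*1 + 24 mod 43 = 21
LHS = RHS

Yes, on the curve


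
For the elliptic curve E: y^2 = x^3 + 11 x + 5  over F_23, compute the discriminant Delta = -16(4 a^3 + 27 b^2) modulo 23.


4 a^3 + 27 b^2 = 4*11^3 + 27*5^2 = 5324 + 675 = 5999
Delta = -16 * (5999) = -95984
Delta mod 23 = 18

Delta = 18 (mod 23)


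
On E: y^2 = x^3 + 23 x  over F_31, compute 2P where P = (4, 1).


Doubling: s = (3 x1^2 + a) / (2 y1)
s = (3*4^2 + 23) / (2*1) mod 31 = 20
x3 = s^2 - 2 x1 mod 31 = 20^2 - 2*4 = 20
y3 = s (x1 - x3) - y1 mod 31 = 20 * (4 - 20) - 1 = 20

2P = (20, 20)


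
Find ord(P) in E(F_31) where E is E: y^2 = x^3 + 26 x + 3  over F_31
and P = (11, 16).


Compute successive multiples of P until we hit O:
  1P = (11, 16)
  2P = (19, 3)
  3P = (8, 14)
  4P = (9, 6)
  5P = (5, 14)
  6P = (22, 1)
  7P = (16, 19)
  8P = (18, 17)
  ... (continuing to 33P)
  33P = O

ord(P) = 33


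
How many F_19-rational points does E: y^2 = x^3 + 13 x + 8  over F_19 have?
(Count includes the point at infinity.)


For each x in F_19, count y with y^2 = x^3 + 13 x + 8 mod 19:
  x = 2: RHS = 4, y in [2, 17]  -> 2 point(s)
  x = 3: RHS = 17, y in [6, 13]  -> 2 point(s)
  x = 6: RHS = 17, y in [6, 13]  -> 2 point(s)
  x = 7: RHS = 5, y in [9, 10]  -> 2 point(s)
  x = 8: RHS = 16, y in [4, 15]  -> 2 point(s)
  x = 10: RHS = 17, y in [6, 13]  -> 2 point(s)
  x = 11: RHS = 0, y in [0]  -> 1 point(s)
  x = 12: RHS = 11, y in [7, 12]  -> 2 point(s)
  x = 15: RHS = 6, y in [5, 14]  -> 2 point(s)
Affine points: 17. Add the point at infinity: total = 18.

#E(F_19) = 18


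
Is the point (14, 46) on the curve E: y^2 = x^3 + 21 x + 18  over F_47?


Check whether y^2 = x^3 + 21 x + 18 (mod 47) for (x, y) = (14, 46).
LHS: y^2 = 46^2 mod 47 = 1
RHS: x^3 + 21 x + 18 = 14^3 + 21*14 + 18 mod 47 = 1
LHS = RHS

Yes, on the curve


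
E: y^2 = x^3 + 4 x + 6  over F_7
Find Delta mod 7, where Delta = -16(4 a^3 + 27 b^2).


4 a^3 + 27 b^2 = 4*4^3 + 27*6^2 = 256 + 972 = 1228
Delta = -16 * (1228) = -19648
Delta mod 7 = 1

Delta = 1 (mod 7)


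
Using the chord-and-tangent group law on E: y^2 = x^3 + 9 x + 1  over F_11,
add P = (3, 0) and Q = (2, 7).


P != Q, so use the chord formula.
s = (y2 - y1) / (x2 - x1) = (7) / (10) mod 11 = 4
x3 = s^2 - x1 - x2 mod 11 = 4^2 - 3 - 2 = 0
y3 = s (x1 - x3) - y1 mod 11 = 4 * (3 - 0) - 0 = 1

P + Q = (0, 1)


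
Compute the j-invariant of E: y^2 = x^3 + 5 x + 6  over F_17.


Delta = -16(4 a^3 + 27 b^2) mod 17 = 10
-1728 * (4 a)^3 = -1728 * (4*5)^3 mod 17 = 9
j = 9 * 10^(-1) mod 17 = 6

j = 6 (mod 17)


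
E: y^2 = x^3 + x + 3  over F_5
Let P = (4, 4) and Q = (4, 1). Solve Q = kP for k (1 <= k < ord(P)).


Enumerate multiples of P until we hit Q = (4, 1):
  1P = (4, 4)
  2P = (1, 0)
  3P = (4, 1)
Match found at i = 3.

k = 3


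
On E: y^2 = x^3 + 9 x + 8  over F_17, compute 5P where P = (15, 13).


k = 5 = 101_2 (binary, LSB first: 101)
Double-and-add from P = (15, 13):
  bit 0 = 1: acc = O + (15, 13) = (15, 13)
  bit 1 = 0: acc unchanged = (15, 13)
  bit 2 = 1: acc = (15, 13) + (2, 0) = (1, 1)

5P = (1, 1)


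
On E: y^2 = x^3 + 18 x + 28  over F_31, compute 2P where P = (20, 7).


Doubling: s = (3 x1^2 + a) / (2 y1)
s = (3*20^2 + 18) / (2*7) mod 31 = 25
x3 = s^2 - 2 x1 mod 31 = 25^2 - 2*20 = 27
y3 = s (x1 - x3) - y1 mod 31 = 25 * (20 - 27) - 7 = 4

2P = (27, 4)


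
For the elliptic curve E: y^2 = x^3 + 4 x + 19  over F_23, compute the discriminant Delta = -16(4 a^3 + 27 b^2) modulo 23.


4 a^3 + 27 b^2 = 4*4^3 + 27*19^2 = 256 + 9747 = 10003
Delta = -16 * (10003) = -160048
Delta mod 23 = 9

Delta = 9 (mod 23)


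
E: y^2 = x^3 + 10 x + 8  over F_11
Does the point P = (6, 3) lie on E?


Check whether y^2 = x^3 + 10 x + 8 (mod 11) for (x, y) = (6, 3).
LHS: y^2 = 3^2 mod 11 = 9
RHS: x^3 + 10 x + 8 = 6^3 + 10*6 + 8 mod 11 = 9
LHS = RHS

Yes, on the curve


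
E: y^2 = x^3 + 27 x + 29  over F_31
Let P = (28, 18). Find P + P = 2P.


Doubling: s = (3 x1^2 + a) / (2 y1)
s = (3*28^2 + 27) / (2*18) mod 31 = 17
x3 = s^2 - 2 x1 mod 31 = 17^2 - 2*28 = 16
y3 = s (x1 - x3) - y1 mod 31 = 17 * (28 - 16) - 18 = 0

2P = (16, 0)


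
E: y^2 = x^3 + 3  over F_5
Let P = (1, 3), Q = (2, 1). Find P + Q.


P != Q, so use the chord formula.
s = (y2 - y1) / (x2 - x1) = (3) / (1) mod 5 = 3
x3 = s^2 - x1 - x2 mod 5 = 3^2 - 1 - 2 = 1
y3 = s (x1 - x3) - y1 mod 5 = 3 * (1 - 1) - 3 = 2

P + Q = (1, 2)


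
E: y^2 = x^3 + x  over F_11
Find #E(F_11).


For each x in F_11, count y with y^2 = x^3 + 1 x + 0 mod 11:
  x = 0: RHS = 0, y in [0]  -> 1 point(s)
  x = 5: RHS = 9, y in [3, 8]  -> 2 point(s)
  x = 7: RHS = 9, y in [3, 8]  -> 2 point(s)
  x = 8: RHS = 3, y in [5, 6]  -> 2 point(s)
  x = 9: RHS = 1, y in [1, 10]  -> 2 point(s)
  x = 10: RHS = 9, y in [3, 8]  -> 2 point(s)
Affine points: 11. Add the point at infinity: total = 12.

#E(F_11) = 12


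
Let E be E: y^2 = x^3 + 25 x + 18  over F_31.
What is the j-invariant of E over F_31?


Delta = -16(4 a^3 + 27 b^2) mod 31 = 26
-1728 * (4 a)^3 = -1728 * (4*25)^3 mod 31 = 16
j = 16 * 26^(-1) mod 31 = 3

j = 3 (mod 31)


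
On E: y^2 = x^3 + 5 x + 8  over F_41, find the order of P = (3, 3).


Compute successive multiples of P until we hit O:
  1P = (3, 3)
  2P = (27, 33)
  3P = (10, 19)
  4P = (19, 19)
  5P = (20, 21)
  6P = (16, 17)
  7P = (12, 22)
  8P = (34, 9)
  ... (continuing to 20P)
  20P = O

ord(P) = 20


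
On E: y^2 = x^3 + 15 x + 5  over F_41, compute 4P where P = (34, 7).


k = 4 = 100_2 (binary, LSB first: 001)
Double-and-add from P = (34, 7):
  bit 0 = 0: acc unchanged = O
  bit 1 = 0: acc unchanged = O
  bit 2 = 1: acc = O + (7, 24) = (7, 24)

4P = (7, 24)


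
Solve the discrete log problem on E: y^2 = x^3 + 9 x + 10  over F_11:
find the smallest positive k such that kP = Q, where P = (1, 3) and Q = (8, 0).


Enumerate multiples of P until we hit Q = (8, 0):
  1P = (1, 3)
  2P = (2, 6)
  3P = (6, 4)
  4P = (8, 0)
Match found at i = 4.

k = 4


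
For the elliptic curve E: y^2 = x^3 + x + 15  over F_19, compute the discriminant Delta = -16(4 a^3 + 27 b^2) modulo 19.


4 a^3 + 27 b^2 = 4*1^3 + 27*15^2 = 4 + 6075 = 6079
Delta = -16 * (6079) = -97264
Delta mod 19 = 16

Delta = 16 (mod 19)


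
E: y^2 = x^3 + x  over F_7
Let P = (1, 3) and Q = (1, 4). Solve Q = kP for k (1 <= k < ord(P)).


Enumerate multiples of P until we hit Q = (1, 4):
  1P = (1, 3)
  2P = (0, 0)
  3P = (1, 4)
Match found at i = 3.

k = 3


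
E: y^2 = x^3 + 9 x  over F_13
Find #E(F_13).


For each x in F_13, count y with y^2 = x^3 + 9 x + 0 mod 13:
  x = 0: RHS = 0, y in [0]  -> 1 point(s)
  x = 1: RHS = 10, y in [6, 7]  -> 2 point(s)
  x = 2: RHS = 0, y in [0]  -> 1 point(s)
  x = 4: RHS = 9, y in [3, 10]  -> 2 point(s)
  x = 5: RHS = 1, y in [1, 12]  -> 2 point(s)
  x = 6: RHS = 10, y in [6, 7]  -> 2 point(s)
  x = 7: RHS = 3, y in [4, 9]  -> 2 point(s)
  x = 8: RHS = 12, y in [5, 8]  -> 2 point(s)
  x = 9: RHS = 4, y in [2, 11]  -> 2 point(s)
  x = 11: RHS = 0, y in [0]  -> 1 point(s)
  x = 12: RHS = 3, y in [4, 9]  -> 2 point(s)
Affine points: 19. Add the point at infinity: total = 20.

#E(F_13) = 20


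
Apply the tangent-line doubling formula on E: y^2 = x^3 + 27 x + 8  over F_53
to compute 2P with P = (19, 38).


Doubling: s = (3 x1^2 + a) / (2 y1)
s = (3*19^2 + 27) / (2*38) mod 53 = 16
x3 = s^2 - 2 x1 mod 53 = 16^2 - 2*19 = 6
y3 = s (x1 - x3) - y1 mod 53 = 16 * (19 - 6) - 38 = 11

2P = (6, 11)


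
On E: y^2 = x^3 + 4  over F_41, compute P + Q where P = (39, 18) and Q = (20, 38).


P != Q, so use the chord formula.
s = (y2 - y1) / (x2 - x1) = (20) / (22) mod 41 = 27
x3 = s^2 - x1 - x2 mod 41 = 27^2 - 39 - 20 = 14
y3 = s (x1 - x3) - y1 mod 41 = 27 * (39 - 14) - 18 = 1

P + Q = (14, 1)


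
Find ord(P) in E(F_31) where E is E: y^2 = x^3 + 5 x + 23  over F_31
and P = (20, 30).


Compute successive multiples of P until we hit O:
  1P = (20, 30)
  2P = (26, 20)
  3P = (5, 7)
  4P = (14, 4)
  5P = (2, 17)
  6P = (10, 22)
  7P = (19, 8)
  8P = (11, 13)
  ... (continuing to 29P)
  29P = O

ord(P) = 29


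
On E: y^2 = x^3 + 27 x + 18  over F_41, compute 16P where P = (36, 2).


k = 16 = 10000_2 (binary, LSB first: 00001)
Double-and-add from P = (36, 2):
  bit 0 = 0: acc unchanged = O
  bit 1 = 0: acc unchanged = O
  bit 2 = 0: acc unchanged = O
  bit 3 = 0: acc unchanged = O
  bit 4 = 1: acc = O + (25, 0) = (25, 0)

16P = (25, 0)


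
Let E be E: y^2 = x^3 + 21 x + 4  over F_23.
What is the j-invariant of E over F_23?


Delta = -16(4 a^3 + 27 b^2) mod 23 = 17
-1728 * (4 a)^3 = -1728 * (4*21)^3 mod 23 = 18
j = 18 * 17^(-1) mod 23 = 20

j = 20 (mod 23)


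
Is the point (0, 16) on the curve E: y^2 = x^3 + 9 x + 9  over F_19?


Check whether y^2 = x^3 + 9 x + 9 (mod 19) for (x, y) = (0, 16).
LHS: y^2 = 16^2 mod 19 = 9
RHS: x^3 + 9 x + 9 = 0^3 + 9*0 + 9 mod 19 = 9
LHS = RHS

Yes, on the curve


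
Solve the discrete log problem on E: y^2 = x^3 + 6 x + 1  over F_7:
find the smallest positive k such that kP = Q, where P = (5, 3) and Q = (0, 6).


Enumerate multiples of P until we hit Q = (0, 6):
  1P = (5, 3)
  2P = (6, 1)
  3P = (0, 1)
  4P = (3, 2)
  5P = (1, 6)
  6P = (2, 0)
  7P = (1, 1)
  8P = (3, 5)
  9P = (0, 6)
Match found at i = 9.

k = 9


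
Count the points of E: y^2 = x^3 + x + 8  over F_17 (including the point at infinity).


For each x in F_17, count y with y^2 = x^3 + 1 x + 8 mod 17:
  x = 0: RHS = 8, y in [5, 12]  -> 2 point(s)
  x = 2: RHS = 1, y in [1, 16]  -> 2 point(s)
  x = 3: RHS = 4, y in [2, 15]  -> 2 point(s)
  x = 4: RHS = 8, y in [5, 12]  -> 2 point(s)
  x = 5: RHS = 2, y in [6, 11]  -> 2 point(s)
  x = 6: RHS = 9, y in [3, 14]  -> 2 point(s)
  x = 7: RHS = 1, y in [1, 16]  -> 2 point(s)
  x = 8: RHS = 1, y in [1, 16]  -> 2 point(s)
  x = 9: RHS = 15, y in [7, 10]  -> 2 point(s)
  x = 10: RHS = 15, y in [7, 10]  -> 2 point(s)
  x = 13: RHS = 8, y in [5, 12]  -> 2 point(s)
  x = 15: RHS = 15, y in [7, 10]  -> 2 point(s)
Affine points: 24. Add the point at infinity: total = 25.

#E(F_17) = 25


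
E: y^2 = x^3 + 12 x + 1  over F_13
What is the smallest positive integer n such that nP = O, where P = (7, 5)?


Compute successive multiples of P until we hit O:
  1P = (7, 5)
  2P = (0, 1)
  3P = (5, 11)
  4P = (10, 4)
  5P = (12, 1)
  6P = (4, 3)
  7P = (1, 12)
  8P = (6, 9)
  ... (continuing to 19P)
  19P = O

ord(P) = 19


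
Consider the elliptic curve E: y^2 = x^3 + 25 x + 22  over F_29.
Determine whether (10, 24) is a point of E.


Check whether y^2 = x^3 + 25 x + 22 (mod 29) for (x, y) = (10, 24).
LHS: y^2 = 24^2 mod 29 = 25
RHS: x^3 + 25 x + 22 = 10^3 + 25*10 + 22 mod 29 = 25
LHS = RHS

Yes, on the curve


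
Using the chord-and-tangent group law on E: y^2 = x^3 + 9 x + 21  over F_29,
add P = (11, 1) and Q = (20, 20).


P != Q, so use the chord formula.
s = (y2 - y1) / (x2 - x1) = (19) / (9) mod 29 = 15
x3 = s^2 - x1 - x2 mod 29 = 15^2 - 11 - 20 = 20
y3 = s (x1 - x3) - y1 mod 29 = 15 * (11 - 20) - 1 = 9

P + Q = (20, 9)


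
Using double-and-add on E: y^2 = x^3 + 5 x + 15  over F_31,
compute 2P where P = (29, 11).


k = 2 = 10_2 (binary, LSB first: 01)
Double-and-add from P = (29, 11):
  bit 0 = 0: acc unchanged = O
  bit 1 = 1: acc = O + (29, 20) = (29, 20)

2P = (29, 20)


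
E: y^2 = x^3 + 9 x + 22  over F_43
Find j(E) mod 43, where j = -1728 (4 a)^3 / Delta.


Delta = -16(4 a^3 + 27 b^2) mod 43 = 20
-1728 * (4 a)^3 = -1728 * (4*9)^3 mod 43 = 35
j = 35 * 20^(-1) mod 43 = 34

j = 34 (mod 43)


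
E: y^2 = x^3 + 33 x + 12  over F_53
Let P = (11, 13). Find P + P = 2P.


Doubling: s = (3 x1^2 + a) / (2 y1)
s = (3*11^2 + 33) / (2*13) mod 53 = 3
x3 = s^2 - 2 x1 mod 53 = 3^2 - 2*11 = 40
y3 = s (x1 - x3) - y1 mod 53 = 3 * (11 - 40) - 13 = 6

2P = (40, 6)


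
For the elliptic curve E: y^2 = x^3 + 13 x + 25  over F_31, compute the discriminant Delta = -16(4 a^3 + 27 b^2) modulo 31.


4 a^3 + 27 b^2 = 4*13^3 + 27*25^2 = 8788 + 16875 = 25663
Delta = -16 * (25663) = -410608
Delta mod 31 = 18

Delta = 18 (mod 31)


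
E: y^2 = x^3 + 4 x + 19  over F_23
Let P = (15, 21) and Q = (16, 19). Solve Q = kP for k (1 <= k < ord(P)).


Enumerate multiples of P until we hit Q = (16, 19):
  1P = (15, 21)
  2P = (2, 9)
  3P = (1, 22)
  4P = (9, 18)
  5P = (5, 7)
  6P = (16, 19)
Match found at i = 6.

k = 6


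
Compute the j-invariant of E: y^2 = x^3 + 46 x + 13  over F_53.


Delta = -16(4 a^3 + 27 b^2) mod 53 = 36
-1728 * (4 a)^3 = -1728 * (4*46)^3 mod 53 = 2
j = 2 * 36^(-1) mod 53 = 3

j = 3 (mod 53)


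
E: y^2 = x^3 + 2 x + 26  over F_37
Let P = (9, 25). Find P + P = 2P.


Doubling: s = (3 x1^2 + a) / (2 y1)
s = (3*9^2 + 2) / (2*25) mod 37 = 16
x3 = s^2 - 2 x1 mod 37 = 16^2 - 2*9 = 16
y3 = s (x1 - x3) - y1 mod 37 = 16 * (9 - 16) - 25 = 11

2P = (16, 11)


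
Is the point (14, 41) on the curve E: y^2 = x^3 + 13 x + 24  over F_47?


Check whether y^2 = x^3 + 13 x + 24 (mod 47) for (x, y) = (14, 41).
LHS: y^2 = 41^2 mod 47 = 36
RHS: x^3 + 13 x + 24 = 14^3 + 13*14 + 24 mod 47 = 36
LHS = RHS

Yes, on the curve


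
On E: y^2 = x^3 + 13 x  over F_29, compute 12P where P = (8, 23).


k = 12 = 1100_2 (binary, LSB first: 0011)
Double-and-add from P = (8, 23):
  bit 0 = 0: acc unchanged = O
  bit 1 = 0: acc unchanged = O
  bit 2 = 1: acc = O + (5, 25) = (5, 25)
  bit 3 = 1: acc = (5, 25) + (24, 10) = (24, 19)

12P = (24, 19)


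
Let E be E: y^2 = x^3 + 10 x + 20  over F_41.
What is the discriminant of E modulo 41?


4 a^3 + 27 b^2 = 4*10^3 + 27*20^2 = 4000 + 10800 = 14800
Delta = -16 * (14800) = -236800
Delta mod 41 = 16

Delta = 16 (mod 41)


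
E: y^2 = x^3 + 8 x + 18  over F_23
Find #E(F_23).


For each x in F_23, count y with y^2 = x^3 + 8 x + 18 mod 23:
  x = 0: RHS = 18, y in [8, 15]  -> 2 point(s)
  x = 1: RHS = 4, y in [2, 21]  -> 2 point(s)
  x = 3: RHS = 0, y in [0]  -> 1 point(s)
  x = 6: RHS = 6, y in [11, 12]  -> 2 point(s)
  x = 7: RHS = 3, y in [7, 16]  -> 2 point(s)
  x = 12: RHS = 2, y in [5, 18]  -> 2 point(s)
  x = 20: RHS = 13, y in [6, 17]  -> 2 point(s)
  x = 22: RHS = 9, y in [3, 20]  -> 2 point(s)
Affine points: 15. Add the point at infinity: total = 16.

#E(F_23) = 16


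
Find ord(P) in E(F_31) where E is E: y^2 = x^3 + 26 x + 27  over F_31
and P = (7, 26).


Compute successive multiples of P until we hit O:
  1P = (7, 26)
  2P = (19, 8)
  3P = (15, 17)
  4P = (3, 16)
  5P = (4, 28)
  6P = (17, 22)
  7P = (27, 13)
  8P = (13, 12)
  ... (continuing to 17P)
  17P = O

ord(P) = 17


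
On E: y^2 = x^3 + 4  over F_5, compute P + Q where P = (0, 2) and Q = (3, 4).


P != Q, so use the chord formula.
s = (y2 - y1) / (x2 - x1) = (2) / (3) mod 5 = 4
x3 = s^2 - x1 - x2 mod 5 = 4^2 - 0 - 3 = 3
y3 = s (x1 - x3) - y1 mod 5 = 4 * (0 - 3) - 2 = 1

P + Q = (3, 1)


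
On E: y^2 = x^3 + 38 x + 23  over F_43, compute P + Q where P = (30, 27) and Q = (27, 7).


P != Q, so use the chord formula.
s = (y2 - y1) / (x2 - x1) = (23) / (40) mod 43 = 21
x3 = s^2 - x1 - x2 mod 43 = 21^2 - 30 - 27 = 40
y3 = s (x1 - x3) - y1 mod 43 = 21 * (30 - 40) - 27 = 21

P + Q = (40, 21)


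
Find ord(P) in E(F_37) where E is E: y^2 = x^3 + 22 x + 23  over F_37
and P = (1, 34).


Compute successive multiples of P until we hit O:
  1P = (1, 34)
  2P = (2, 1)
  3P = (13, 29)
  4P = (26, 35)
  5P = (19, 23)
  6P = (20, 29)
  7P = (5, 6)
  8P = (6, 1)
  ... (continuing to 36P)
  36P = O

ord(P) = 36


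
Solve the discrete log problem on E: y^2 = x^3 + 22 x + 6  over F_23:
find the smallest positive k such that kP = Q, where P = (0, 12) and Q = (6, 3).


Enumerate multiples of P until we hit Q = (6, 3):
  1P = (0, 12)
  2P = (1, 12)
  3P = (22, 11)
  4P = (2, 9)
  5P = (6, 20)
  6P = (6, 3)
Match found at i = 6.

k = 6


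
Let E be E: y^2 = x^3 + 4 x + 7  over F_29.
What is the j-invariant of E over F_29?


Delta = -16(4 a^3 + 27 b^2) mod 29 = 24
-1728 * (4 a)^3 = -1728 * (4*4)^3 mod 29 = 26
j = 26 * 24^(-1) mod 29 = 18

j = 18 (mod 29)


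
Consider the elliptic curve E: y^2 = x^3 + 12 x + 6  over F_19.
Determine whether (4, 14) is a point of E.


Check whether y^2 = x^3 + 12 x + 6 (mod 19) for (x, y) = (4, 14).
LHS: y^2 = 14^2 mod 19 = 6
RHS: x^3 + 12 x + 6 = 4^3 + 12*4 + 6 mod 19 = 4
LHS != RHS

No, not on the curve


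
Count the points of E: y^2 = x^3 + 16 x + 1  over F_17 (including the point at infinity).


For each x in F_17, count y with y^2 = x^3 + 16 x + 1 mod 17:
  x = 0: RHS = 1, y in [1, 16]  -> 2 point(s)
  x = 1: RHS = 1, y in [1, 16]  -> 2 point(s)
  x = 3: RHS = 8, y in [5, 12]  -> 2 point(s)
  x = 5: RHS = 2, y in [6, 11]  -> 2 point(s)
  x = 12: RHS = 0, y in [0]  -> 1 point(s)
  x = 13: RHS = 9, y in [3, 14]  -> 2 point(s)
  x = 16: RHS = 1, y in [1, 16]  -> 2 point(s)
Affine points: 13. Add the point at infinity: total = 14.

#E(F_17) = 14


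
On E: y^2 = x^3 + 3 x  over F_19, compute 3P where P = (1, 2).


k = 3 = 11_2 (binary, LSB first: 11)
Double-and-add from P = (1, 2):
  bit 0 = 1: acc = O + (1, 2) = (1, 2)
  bit 1 = 1: acc = (1, 2) + (5, 11) = (5, 8)

3P = (5, 8)


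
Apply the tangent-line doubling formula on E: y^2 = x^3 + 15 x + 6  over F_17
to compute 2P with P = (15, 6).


Doubling: s = (3 x1^2 + a) / (2 y1)
s = (3*15^2 + 15) / (2*6) mod 17 = 15
x3 = s^2 - 2 x1 mod 17 = 15^2 - 2*15 = 8
y3 = s (x1 - x3) - y1 mod 17 = 15 * (15 - 8) - 6 = 14

2P = (8, 14)


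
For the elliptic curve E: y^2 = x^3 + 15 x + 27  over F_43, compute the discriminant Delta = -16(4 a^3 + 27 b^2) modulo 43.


4 a^3 + 27 b^2 = 4*15^3 + 27*27^2 = 13500 + 19683 = 33183
Delta = -16 * (33183) = -530928
Delta mod 43 = 36

Delta = 36 (mod 43)


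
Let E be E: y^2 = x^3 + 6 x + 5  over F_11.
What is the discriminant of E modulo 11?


4 a^3 + 27 b^2 = 4*6^3 + 27*5^2 = 864 + 675 = 1539
Delta = -16 * (1539) = -24624
Delta mod 11 = 5

Delta = 5 (mod 11)


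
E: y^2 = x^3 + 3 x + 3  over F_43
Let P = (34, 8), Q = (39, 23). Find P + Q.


P != Q, so use the chord formula.
s = (y2 - y1) / (x2 - x1) = (15) / (5) mod 43 = 3
x3 = s^2 - x1 - x2 mod 43 = 3^2 - 34 - 39 = 22
y3 = s (x1 - x3) - y1 mod 43 = 3 * (34 - 22) - 8 = 28

P + Q = (22, 28)


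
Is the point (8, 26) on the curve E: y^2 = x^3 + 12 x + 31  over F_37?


Check whether y^2 = x^3 + 12 x + 31 (mod 37) for (x, y) = (8, 26).
LHS: y^2 = 26^2 mod 37 = 10
RHS: x^3 + 12 x + 31 = 8^3 + 12*8 + 31 mod 37 = 10
LHS = RHS

Yes, on the curve


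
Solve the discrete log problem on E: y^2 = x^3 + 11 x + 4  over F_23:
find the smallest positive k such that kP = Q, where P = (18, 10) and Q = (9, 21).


Enumerate multiples of P until we hit Q = (9, 21):
  1P = (18, 10)
  2P = (14, 21)
  3P = (0, 21)
  4P = (8, 12)
  5P = (9, 2)
  6P = (9, 21)
Match found at i = 6.

k = 6


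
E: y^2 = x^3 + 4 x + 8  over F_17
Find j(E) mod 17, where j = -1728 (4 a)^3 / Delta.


Delta = -16(4 a^3 + 27 b^2) mod 17 = 12
-1728 * (4 a)^3 = -1728 * (4*4)^3 mod 17 = 11
j = 11 * 12^(-1) mod 17 = 8

j = 8 (mod 17)


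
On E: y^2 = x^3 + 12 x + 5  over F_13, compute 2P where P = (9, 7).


Doubling: s = (3 x1^2 + a) / (2 y1)
s = (3*9^2 + 12) / (2*7) mod 13 = 8
x3 = s^2 - 2 x1 mod 13 = 8^2 - 2*9 = 7
y3 = s (x1 - x3) - y1 mod 13 = 8 * (9 - 7) - 7 = 9

2P = (7, 9)


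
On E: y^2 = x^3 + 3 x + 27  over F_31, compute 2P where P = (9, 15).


k = 2 = 10_2 (binary, LSB first: 01)
Double-and-add from P = (9, 15):
  bit 0 = 0: acc unchanged = O
  bit 1 = 1: acc = O + (17, 0) = (17, 0)

2P = (17, 0)


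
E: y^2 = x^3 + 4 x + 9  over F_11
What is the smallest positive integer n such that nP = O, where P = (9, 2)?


Compute successive multiples of P until we hit O:
  1P = (9, 2)
  2P = (9, 9)
  3P = O

ord(P) = 3


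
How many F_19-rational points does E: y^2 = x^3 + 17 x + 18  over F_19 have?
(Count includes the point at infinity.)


For each x in F_19, count y with y^2 = x^3 + 17 x + 18 mod 19:
  x = 1: RHS = 17, y in [6, 13]  -> 2 point(s)
  x = 3: RHS = 1, y in [1, 18]  -> 2 point(s)
  x = 4: RHS = 17, y in [6, 13]  -> 2 point(s)
  x = 5: RHS = 0, y in [0]  -> 1 point(s)
  x = 7: RHS = 5, y in [9, 10]  -> 2 point(s)
  x = 8: RHS = 1, y in [1, 18]  -> 2 point(s)
  x = 9: RHS = 7, y in [8, 11]  -> 2 point(s)
  x = 11: RHS = 16, y in [4, 15]  -> 2 point(s)
  x = 13: RHS = 4, y in [2, 17]  -> 2 point(s)
  x = 14: RHS = 17, y in [6, 13]  -> 2 point(s)
  x = 15: RHS = 0, y in [0]  -> 1 point(s)
  x = 16: RHS = 16, y in [4, 15]  -> 2 point(s)
  x = 18: RHS = 0, y in [0]  -> 1 point(s)
Affine points: 23. Add the point at infinity: total = 24.

#E(F_19) = 24


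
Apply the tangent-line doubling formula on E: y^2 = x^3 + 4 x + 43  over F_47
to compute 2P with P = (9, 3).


Doubling: s = (3 x1^2 + a) / (2 y1)
s = (3*9^2 + 4) / (2*3) mod 47 = 2
x3 = s^2 - 2 x1 mod 47 = 2^2 - 2*9 = 33
y3 = s (x1 - x3) - y1 mod 47 = 2 * (9 - 33) - 3 = 43

2P = (33, 43)


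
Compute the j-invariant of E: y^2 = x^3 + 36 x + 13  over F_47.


Delta = -16(4 a^3 + 27 b^2) mod 47 = 3
-1728 * (4 a)^3 = -1728 * (4*36)^3 mod 47 = 15
j = 15 * 3^(-1) mod 47 = 5

j = 5 (mod 47)


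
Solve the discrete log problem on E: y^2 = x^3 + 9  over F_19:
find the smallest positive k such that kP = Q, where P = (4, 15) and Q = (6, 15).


Enumerate multiples of P until we hit Q = (6, 15):
  1P = (4, 15)
  2P = (9, 15)
  3P = (6, 4)
  4P = (6, 15)
Match found at i = 4.

k = 4


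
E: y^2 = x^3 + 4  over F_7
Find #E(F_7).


For each x in F_7, count y with y^2 = x^3 + 0 x + 4 mod 7:
  x = 0: RHS = 4, y in [2, 5]  -> 2 point(s)
Affine points: 2. Add the point at infinity: total = 3.

#E(F_7) = 3


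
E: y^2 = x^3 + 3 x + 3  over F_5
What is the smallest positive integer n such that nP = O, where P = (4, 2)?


Compute successive multiples of P until we hit O:
  1P = (4, 2)
  2P = (3, 2)
  3P = (3, 3)
  4P = (4, 3)
  5P = O

ord(P) = 5


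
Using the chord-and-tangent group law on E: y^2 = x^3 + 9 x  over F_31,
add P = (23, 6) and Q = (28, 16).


P != Q, so use the chord formula.
s = (y2 - y1) / (x2 - x1) = (10) / (5) mod 31 = 2
x3 = s^2 - x1 - x2 mod 31 = 2^2 - 23 - 28 = 15
y3 = s (x1 - x3) - y1 mod 31 = 2 * (23 - 15) - 6 = 10

P + Q = (15, 10)


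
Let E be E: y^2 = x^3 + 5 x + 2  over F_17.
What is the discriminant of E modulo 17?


4 a^3 + 27 b^2 = 4*5^3 + 27*2^2 = 500 + 108 = 608
Delta = -16 * (608) = -9728
Delta mod 17 = 13

Delta = 13 (mod 17)


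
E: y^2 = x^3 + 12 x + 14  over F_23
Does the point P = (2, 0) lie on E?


Check whether y^2 = x^3 + 12 x + 14 (mod 23) for (x, y) = (2, 0).
LHS: y^2 = 0^2 mod 23 = 0
RHS: x^3 + 12 x + 14 = 2^3 + 12*2 + 14 mod 23 = 0
LHS = RHS

Yes, on the curve


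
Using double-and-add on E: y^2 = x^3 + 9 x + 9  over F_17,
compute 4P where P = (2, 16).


k = 4 = 100_2 (binary, LSB first: 001)
Double-and-add from P = (2, 16):
  bit 0 = 0: acc unchanged = O
  bit 1 = 0: acc unchanged = O
  bit 2 = 1: acc = O + (15, 0) = (15, 0)

4P = (15, 0)


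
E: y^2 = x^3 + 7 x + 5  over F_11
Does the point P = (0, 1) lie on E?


Check whether y^2 = x^3 + 7 x + 5 (mod 11) for (x, y) = (0, 1).
LHS: y^2 = 1^2 mod 11 = 1
RHS: x^3 + 7 x + 5 = 0^3 + 7*0 + 5 mod 11 = 5
LHS != RHS

No, not on the curve


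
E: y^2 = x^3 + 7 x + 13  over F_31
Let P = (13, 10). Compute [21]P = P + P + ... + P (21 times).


k = 21 = 10101_2 (binary, LSB first: 10101)
Double-and-add from P = (13, 10):
  bit 0 = 1: acc = O + (13, 10) = (13, 10)
  bit 1 = 0: acc unchanged = (13, 10)
  bit 2 = 1: acc = (13, 10) + (27, 13) = (26, 16)
  bit 3 = 0: acc unchanged = (26, 16)
  bit 4 = 1: acc = (26, 16) + (30, 25) = (13, 21)

21P = (13, 21)


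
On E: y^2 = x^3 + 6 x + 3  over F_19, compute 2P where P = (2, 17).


Doubling: s = (3 x1^2 + a) / (2 y1)
s = (3*2^2 + 6) / (2*17) mod 19 = 5
x3 = s^2 - 2 x1 mod 19 = 5^2 - 2*2 = 2
y3 = s (x1 - x3) - y1 mod 19 = 5 * (2 - 2) - 17 = 2

2P = (2, 2)


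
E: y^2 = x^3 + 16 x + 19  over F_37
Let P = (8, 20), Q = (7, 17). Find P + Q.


P != Q, so use the chord formula.
s = (y2 - y1) / (x2 - x1) = (34) / (36) mod 37 = 3
x3 = s^2 - x1 - x2 mod 37 = 3^2 - 8 - 7 = 31
y3 = s (x1 - x3) - y1 mod 37 = 3 * (8 - 31) - 20 = 22

P + Q = (31, 22)


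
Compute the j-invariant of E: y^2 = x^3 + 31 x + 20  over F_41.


Delta = -16(4 a^3 + 27 b^2) mod 41 = 14
-1728 * (4 a)^3 = -1728 * (4*31)^3 mod 41 = 35
j = 35 * 14^(-1) mod 41 = 23

j = 23 (mod 41)


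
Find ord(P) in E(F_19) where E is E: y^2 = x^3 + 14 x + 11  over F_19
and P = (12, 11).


Compute successive multiples of P until we hit O:
  1P = (12, 11)
  2P = (4, 13)
  3P = (9, 12)
  4P = (15, 9)
  5P = (3, 2)
  6P = (5, 15)
  7P = (0, 12)
  8P = (14, 5)
  ... (continuing to 25P)
  25P = O

ord(P) = 25


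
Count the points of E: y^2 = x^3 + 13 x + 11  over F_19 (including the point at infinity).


For each x in F_19, count y with y^2 = x^3 + 13 x + 11 mod 19:
  x = 0: RHS = 11, y in [7, 12]  -> 2 point(s)
  x = 1: RHS = 6, y in [5, 14]  -> 2 point(s)
  x = 2: RHS = 7, y in [8, 11]  -> 2 point(s)
  x = 3: RHS = 1, y in [1, 18]  -> 2 point(s)
  x = 5: RHS = 11, y in [7, 12]  -> 2 point(s)
  x = 6: RHS = 1, y in [1, 18]  -> 2 point(s)
  x = 8: RHS = 0, y in [0]  -> 1 point(s)
  x = 10: RHS = 1, y in [1, 18]  -> 2 point(s)
  x = 14: RHS = 11, y in [7, 12]  -> 2 point(s)
  x = 15: RHS = 9, y in [3, 16]  -> 2 point(s)
  x = 18: RHS = 16, y in [4, 15]  -> 2 point(s)
Affine points: 21. Add the point at infinity: total = 22.

#E(F_19) = 22


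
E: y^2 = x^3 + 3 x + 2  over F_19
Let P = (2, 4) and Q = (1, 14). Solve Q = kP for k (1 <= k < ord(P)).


Enumerate multiples of P until we hit Q = (1, 14):
  1P = (2, 4)
  2P = (1, 5)
  3P = (17, 11)
  4P = (9, 13)
  5P = (5, 3)
  6P = (10, 5)
  7P = (18, 13)
  8P = (8, 14)
  9P = (16, 17)
  10P = (7, 9)
  11P = (11, 6)
  12P = (3, 0)
  13P = (11, 13)
  14P = (7, 10)
  15P = (16, 2)
  16P = (8, 5)
  17P = (18, 6)
  18P = (10, 14)
  19P = (5, 16)
  20P = (9, 6)
  21P = (17, 8)
  22P = (1, 14)
Match found at i = 22.

k = 22


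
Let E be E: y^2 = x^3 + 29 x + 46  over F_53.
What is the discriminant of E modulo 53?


4 a^3 + 27 b^2 = 4*29^3 + 27*46^2 = 97556 + 57132 = 154688
Delta = -16 * (154688) = -2475008
Delta mod 53 = 39

Delta = 39 (mod 53)


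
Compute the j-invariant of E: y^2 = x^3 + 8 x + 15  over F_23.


Delta = -16(4 a^3 + 27 b^2) mod 23 = 5
-1728 * (4 a)^3 = -1728 * (4*8)^3 mod 23 = 21
j = 21 * 5^(-1) mod 23 = 18

j = 18 (mod 23)


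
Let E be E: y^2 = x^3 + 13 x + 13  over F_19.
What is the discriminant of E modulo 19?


4 a^3 + 27 b^2 = 4*13^3 + 27*13^2 = 8788 + 4563 = 13351
Delta = -16 * (13351) = -213616
Delta mod 19 = 1

Delta = 1 (mod 19)


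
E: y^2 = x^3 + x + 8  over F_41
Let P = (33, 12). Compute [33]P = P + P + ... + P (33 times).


k = 33 = 100001_2 (binary, LSB first: 100001)
Double-and-add from P = (33, 12):
  bit 0 = 1: acc = O + (33, 12) = (33, 12)
  bit 1 = 0: acc unchanged = (33, 12)
  bit 2 = 0: acc unchanged = (33, 12)
  bit 3 = 0: acc unchanged = (33, 12)
  bit 4 = 0: acc unchanged = (33, 12)
  bit 5 = 1: acc = (33, 12) + (36, 1) = (31, 8)

33P = (31, 8)


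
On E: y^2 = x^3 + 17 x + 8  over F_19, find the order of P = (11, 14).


Compute successive multiples of P until we hit O:
  1P = (11, 14)
  2P = (16, 5)
  3P = (15, 16)
  4P = (17, 2)
  5P = (14, 11)
  6P = (14, 8)
  7P = (17, 17)
  8P = (15, 3)
  ... (continuing to 11P)
  11P = O

ord(P) = 11


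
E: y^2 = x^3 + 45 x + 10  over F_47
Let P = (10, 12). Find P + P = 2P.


Doubling: s = (3 x1^2 + a) / (2 y1)
s = (3*10^2 + 45) / (2*12) mod 47 = 32
x3 = s^2 - 2 x1 mod 47 = 32^2 - 2*10 = 17
y3 = s (x1 - x3) - y1 mod 47 = 32 * (10 - 17) - 12 = 46

2P = (17, 46)


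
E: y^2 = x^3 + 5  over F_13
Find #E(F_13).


For each x in F_13, count y with y^2 = x^3 + 0 x + 5 mod 13:
  x = 2: RHS = 0, y in [0]  -> 1 point(s)
  x = 4: RHS = 4, y in [2, 11]  -> 2 point(s)
  x = 5: RHS = 0, y in [0]  -> 1 point(s)
  x = 6: RHS = 0, y in [0]  -> 1 point(s)
  x = 7: RHS = 10, y in [6, 7]  -> 2 point(s)
  x = 8: RHS = 10, y in [6, 7]  -> 2 point(s)
  x = 10: RHS = 4, y in [2, 11]  -> 2 point(s)
  x = 11: RHS = 10, y in [6, 7]  -> 2 point(s)
  x = 12: RHS = 4, y in [2, 11]  -> 2 point(s)
Affine points: 15. Add the point at infinity: total = 16.

#E(F_13) = 16


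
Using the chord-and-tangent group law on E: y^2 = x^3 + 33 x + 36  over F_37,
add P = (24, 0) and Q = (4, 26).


P != Q, so use the chord formula.
s = (y2 - y1) / (x2 - x1) = (26) / (17) mod 37 = 32
x3 = s^2 - x1 - x2 mod 37 = 32^2 - 24 - 4 = 34
y3 = s (x1 - x3) - y1 mod 37 = 32 * (24 - 34) - 0 = 13

P + Q = (34, 13)


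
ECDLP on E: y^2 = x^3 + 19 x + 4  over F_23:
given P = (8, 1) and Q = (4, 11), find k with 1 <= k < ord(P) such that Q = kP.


Enumerate multiples of P until we hit Q = (4, 11):
  1P = (8, 1)
  2P = (11, 16)
  3P = (6, 9)
  4P = (2, 21)
  5P = (19, 5)
  6P = (14, 1)
  7P = (1, 22)
  8P = (0, 21)
  9P = (4, 12)
  10P = (20, 9)
  11P = (21, 21)
  12P = (21, 2)
  13P = (20, 14)
  14P = (4, 11)
Match found at i = 14.

k = 14


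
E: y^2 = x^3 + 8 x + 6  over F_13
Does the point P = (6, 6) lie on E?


Check whether y^2 = x^3 + 8 x + 6 (mod 13) for (x, y) = (6, 6).
LHS: y^2 = 6^2 mod 13 = 10
RHS: x^3 + 8 x + 6 = 6^3 + 8*6 + 6 mod 13 = 10
LHS = RHS

Yes, on the curve


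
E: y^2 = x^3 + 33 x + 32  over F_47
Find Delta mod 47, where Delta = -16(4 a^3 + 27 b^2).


4 a^3 + 27 b^2 = 4*33^3 + 27*32^2 = 143748 + 27648 = 171396
Delta = -16 * (171396) = -2742336
Delta mod 47 = 20

Delta = 20 (mod 47)


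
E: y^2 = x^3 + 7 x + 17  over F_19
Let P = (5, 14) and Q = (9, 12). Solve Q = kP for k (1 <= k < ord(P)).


Enumerate multiples of P until we hit Q = (9, 12):
  1P = (5, 14)
  2P = (1, 14)
  3P = (13, 5)
  4P = (18, 3)
  5P = (2, 1)
  6P = (16, 8)
  7P = (14, 3)
  8P = (9, 12)
Match found at i = 8.

k = 8


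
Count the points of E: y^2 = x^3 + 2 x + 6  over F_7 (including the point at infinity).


For each x in F_7, count y with y^2 = x^3 + 2 x + 6 mod 7:
  x = 1: RHS = 2, y in [3, 4]  -> 2 point(s)
  x = 2: RHS = 4, y in [2, 5]  -> 2 point(s)
  x = 3: RHS = 4, y in [2, 5]  -> 2 point(s)
  x = 4: RHS = 1, y in [1, 6]  -> 2 point(s)
  x = 5: RHS = 1, y in [1, 6]  -> 2 point(s)
Affine points: 10. Add the point at infinity: total = 11.

#E(F_7) = 11


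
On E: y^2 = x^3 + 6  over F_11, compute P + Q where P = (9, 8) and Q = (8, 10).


P != Q, so use the chord formula.
s = (y2 - y1) / (x2 - x1) = (2) / (10) mod 11 = 9
x3 = s^2 - x1 - x2 mod 11 = 9^2 - 9 - 8 = 9
y3 = s (x1 - x3) - y1 mod 11 = 9 * (9 - 9) - 8 = 3

P + Q = (9, 3)


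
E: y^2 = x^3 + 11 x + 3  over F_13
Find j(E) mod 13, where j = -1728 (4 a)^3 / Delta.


Delta = -16(4 a^3 + 27 b^2) mod 13 = 4
-1728 * (4 a)^3 = -1728 * (4*11)^3 mod 13 = 8
j = 8 * 4^(-1) mod 13 = 2

j = 2 (mod 13)


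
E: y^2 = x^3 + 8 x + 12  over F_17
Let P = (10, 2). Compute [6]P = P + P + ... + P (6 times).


k = 6 = 110_2 (binary, LSB first: 011)
Double-and-add from P = (10, 2):
  bit 0 = 0: acc unchanged = O
  bit 1 = 1: acc = O + (10, 15) = (10, 15)
  bit 2 = 1: acc = (10, 15) + (10, 2) = O

6P = O


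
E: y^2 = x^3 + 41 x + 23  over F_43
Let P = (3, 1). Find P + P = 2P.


Doubling: s = (3 x1^2 + a) / (2 y1)
s = (3*3^2 + 41) / (2*1) mod 43 = 34
x3 = s^2 - 2 x1 mod 43 = 34^2 - 2*3 = 32
y3 = s (x1 - x3) - y1 mod 43 = 34 * (3 - 32) - 1 = 2

2P = (32, 2)


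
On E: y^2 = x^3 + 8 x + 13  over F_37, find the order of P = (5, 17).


Compute successive multiples of P until we hit O:
  1P = (5, 17)
  2P = (36, 2)
  3P = (30, 13)
  4P = (35, 10)
  5P = (35, 27)
  6P = (30, 24)
  7P = (36, 35)
  8P = (5, 20)
  ... (continuing to 9P)
  9P = O

ord(P) = 9


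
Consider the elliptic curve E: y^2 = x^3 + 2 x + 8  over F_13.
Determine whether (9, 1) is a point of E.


Check whether y^2 = x^3 + 2 x + 8 (mod 13) for (x, y) = (9, 1).
LHS: y^2 = 1^2 mod 13 = 1
RHS: x^3 + 2 x + 8 = 9^3 + 2*9 + 8 mod 13 = 1
LHS = RHS

Yes, on the curve


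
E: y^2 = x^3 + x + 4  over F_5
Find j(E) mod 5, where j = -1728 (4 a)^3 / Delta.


Delta = -16(4 a^3 + 27 b^2) mod 5 = 4
-1728 * (4 a)^3 = -1728 * (4*1)^3 mod 5 = 3
j = 3 * 4^(-1) mod 5 = 2

j = 2 (mod 5)


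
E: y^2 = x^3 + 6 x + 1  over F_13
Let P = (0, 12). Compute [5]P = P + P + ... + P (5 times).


k = 5 = 101_2 (binary, LSB first: 101)
Double-and-add from P = (0, 12):
  bit 0 = 1: acc = O + (0, 12) = (0, 12)
  bit 1 = 0: acc unchanged = (0, 12)
  bit 2 = 1: acc = (0, 12) + (5, 0) = (7, 10)

5P = (7, 10)


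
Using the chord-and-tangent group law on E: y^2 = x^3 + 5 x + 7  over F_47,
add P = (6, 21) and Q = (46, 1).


P != Q, so use the chord formula.
s = (y2 - y1) / (x2 - x1) = (27) / (40) mod 47 = 23
x3 = s^2 - x1 - x2 mod 47 = 23^2 - 6 - 46 = 7
y3 = s (x1 - x3) - y1 mod 47 = 23 * (6 - 7) - 21 = 3

P + Q = (7, 3)


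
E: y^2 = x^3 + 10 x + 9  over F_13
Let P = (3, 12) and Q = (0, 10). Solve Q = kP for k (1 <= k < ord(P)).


Enumerate multiples of P until we hit Q = (0, 10):
  1P = (3, 12)
  2P = (8, 9)
  3P = (6, 8)
  4P = (0, 10)
Match found at i = 4.

k = 4


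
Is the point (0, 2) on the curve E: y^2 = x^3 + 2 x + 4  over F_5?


Check whether y^2 = x^3 + 2 x + 4 (mod 5) for (x, y) = (0, 2).
LHS: y^2 = 2^2 mod 5 = 4
RHS: x^3 + 2 x + 4 = 0^3 + 2*0 + 4 mod 5 = 4
LHS = RHS

Yes, on the curve


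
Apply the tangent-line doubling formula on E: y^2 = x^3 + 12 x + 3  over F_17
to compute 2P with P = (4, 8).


Doubling: s = (3 x1^2 + a) / (2 y1)
s = (3*4^2 + 12) / (2*8) mod 17 = 8
x3 = s^2 - 2 x1 mod 17 = 8^2 - 2*4 = 5
y3 = s (x1 - x3) - y1 mod 17 = 8 * (4 - 5) - 8 = 1

2P = (5, 1)


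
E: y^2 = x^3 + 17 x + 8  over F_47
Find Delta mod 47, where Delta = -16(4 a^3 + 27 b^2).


4 a^3 + 27 b^2 = 4*17^3 + 27*8^2 = 19652 + 1728 = 21380
Delta = -16 * (21380) = -342080
Delta mod 47 = 33

Delta = 33 (mod 47)


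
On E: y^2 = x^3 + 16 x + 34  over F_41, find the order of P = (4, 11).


Compute successive multiples of P until we hit O:
  1P = (4, 11)
  2P = (13, 15)
  3P = (8, 10)
  4P = (6, 10)
  5P = (21, 18)
  6P = (20, 21)
  7P = (27, 31)
  8P = (33, 3)
  ... (continuing to 20P)
  20P = O

ord(P) = 20


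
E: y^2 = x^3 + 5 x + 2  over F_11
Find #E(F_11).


For each x in F_11, count y with y^2 = x^3 + 5 x + 2 mod 11:
  x = 2: RHS = 9, y in [3, 8]  -> 2 point(s)
  x = 3: RHS = 0, y in [0]  -> 1 point(s)
  x = 4: RHS = 9, y in [3, 8]  -> 2 point(s)
  x = 5: RHS = 9, y in [3, 8]  -> 2 point(s)
  x = 8: RHS = 4, y in [2, 9]  -> 2 point(s)
Affine points: 9. Add the point at infinity: total = 10.

#E(F_11) = 10


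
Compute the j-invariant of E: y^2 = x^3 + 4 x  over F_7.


Delta = -16(4 a^3 + 27 b^2) mod 7 = 6
-1728 * (4 a)^3 = -1728 * (4*4)^3 mod 7 = 1
j = 1 * 6^(-1) mod 7 = 6

j = 6 (mod 7)


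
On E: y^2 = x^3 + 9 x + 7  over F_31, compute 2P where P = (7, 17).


Doubling: s = (3 x1^2 + a) / (2 y1)
s = (3*7^2 + 9) / (2*17) mod 31 = 21
x3 = s^2 - 2 x1 mod 31 = 21^2 - 2*7 = 24
y3 = s (x1 - x3) - y1 mod 31 = 21 * (7 - 24) - 17 = 29

2P = (24, 29)


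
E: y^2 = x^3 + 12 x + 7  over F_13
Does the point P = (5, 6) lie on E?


Check whether y^2 = x^3 + 12 x + 7 (mod 13) for (x, y) = (5, 6).
LHS: y^2 = 6^2 mod 13 = 10
RHS: x^3 + 12 x + 7 = 5^3 + 12*5 + 7 mod 13 = 10
LHS = RHS

Yes, on the curve


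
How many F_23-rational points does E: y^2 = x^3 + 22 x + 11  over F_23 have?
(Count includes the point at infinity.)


For each x in F_23, count y with y^2 = x^3 + 22 x + 11 mod 23:
  x = 3: RHS = 12, y in [9, 14]  -> 2 point(s)
  x = 4: RHS = 2, y in [5, 18]  -> 2 point(s)
  x = 5: RHS = 16, y in [4, 19]  -> 2 point(s)
  x = 7: RHS = 2, y in [5, 18]  -> 2 point(s)
  x = 8: RHS = 9, y in [3, 20]  -> 2 point(s)
  x = 9: RHS = 18, y in [8, 15]  -> 2 point(s)
  x = 10: RHS = 12, y in [9, 14]  -> 2 point(s)
  x = 12: RHS = 2, y in [5, 18]  -> 2 point(s)
  x = 14: RHS = 4, y in [2, 21]  -> 2 point(s)
  x = 15: RHS = 13, y in [6, 17]  -> 2 point(s)
  x = 17: RHS = 8, y in [10, 13]  -> 2 point(s)
  x = 18: RHS = 6, y in [11, 12]  -> 2 point(s)
Affine points: 24. Add the point at infinity: total = 25.

#E(F_23) = 25


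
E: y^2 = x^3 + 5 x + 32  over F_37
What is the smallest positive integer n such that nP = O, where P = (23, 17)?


Compute successive multiples of P until we hit O:
  1P = (23, 17)
  2P = (24, 8)
  3P = (34, 8)
  4P = (14, 16)
  5P = (16, 29)
  6P = (10, 3)
  7P = (1, 1)
  8P = (12, 28)
  ... (continuing to 18P)
  18P = O

ord(P) = 18


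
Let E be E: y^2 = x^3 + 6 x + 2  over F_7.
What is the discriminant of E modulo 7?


4 a^3 + 27 b^2 = 4*6^3 + 27*2^2 = 864 + 108 = 972
Delta = -16 * (972) = -15552
Delta mod 7 = 2

Delta = 2 (mod 7)


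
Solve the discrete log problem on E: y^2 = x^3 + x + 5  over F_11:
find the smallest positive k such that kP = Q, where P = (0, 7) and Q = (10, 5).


Enumerate multiples of P until we hit Q = (10, 5):
  1P = (0, 7)
  2P = (5, 6)
  3P = (10, 6)
  4P = (2, 2)
  5P = (7, 5)
  6P = (7, 6)
  7P = (2, 9)
  8P = (10, 5)
Match found at i = 8.

k = 8


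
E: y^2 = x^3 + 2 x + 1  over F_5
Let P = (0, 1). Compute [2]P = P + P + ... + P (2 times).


k = 2 = 10_2 (binary, LSB first: 01)
Double-and-add from P = (0, 1):
  bit 0 = 0: acc unchanged = O
  bit 1 = 1: acc = O + (1, 3) = (1, 3)

2P = (1, 3)


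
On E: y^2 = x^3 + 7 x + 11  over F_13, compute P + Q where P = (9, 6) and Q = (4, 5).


P != Q, so use the chord formula.
s = (y2 - y1) / (x2 - x1) = (12) / (8) mod 13 = 8
x3 = s^2 - x1 - x2 mod 13 = 8^2 - 9 - 4 = 12
y3 = s (x1 - x3) - y1 mod 13 = 8 * (9 - 12) - 6 = 9

P + Q = (12, 9)


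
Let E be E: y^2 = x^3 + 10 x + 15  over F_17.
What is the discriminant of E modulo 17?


4 a^3 + 27 b^2 = 4*10^3 + 27*15^2 = 4000 + 6075 = 10075
Delta = -16 * (10075) = -161200
Delta mod 17 = 11

Delta = 11 (mod 17)


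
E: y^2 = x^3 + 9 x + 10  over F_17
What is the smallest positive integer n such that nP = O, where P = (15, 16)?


Compute successive multiples of P until we hit O:
  1P = (15, 16)
  2P = (8, 4)
  3P = (7, 5)
  4P = (3, 9)
  5P = (3, 8)
  6P = (7, 12)
  7P = (8, 13)
  8P = (15, 1)
  ... (continuing to 9P)
  9P = O

ord(P) = 9


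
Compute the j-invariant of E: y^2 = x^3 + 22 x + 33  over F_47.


Delta = -16(4 a^3 + 27 b^2) mod 47 = 3
-1728 * (4 a)^3 = -1728 * (4*22)^3 mod 47 = 21
j = 21 * 3^(-1) mod 47 = 7

j = 7 (mod 47)


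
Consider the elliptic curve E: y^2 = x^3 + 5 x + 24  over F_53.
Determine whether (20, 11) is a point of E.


Check whether y^2 = x^3 + 5 x + 24 (mod 53) for (x, y) = (20, 11).
LHS: y^2 = 11^2 mod 53 = 15
RHS: x^3 + 5 x + 24 = 20^3 + 5*20 + 24 mod 53 = 15
LHS = RHS

Yes, on the curve


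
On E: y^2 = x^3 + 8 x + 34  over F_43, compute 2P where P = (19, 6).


Doubling: s = (3 x1^2 + a) / (2 y1)
s = (3*19^2 + 8) / (2*6) mod 43 = 30
x3 = s^2 - 2 x1 mod 43 = 30^2 - 2*19 = 2
y3 = s (x1 - x3) - y1 mod 43 = 30 * (19 - 2) - 6 = 31

2P = (2, 31)


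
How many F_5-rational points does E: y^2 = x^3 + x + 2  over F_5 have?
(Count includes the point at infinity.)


For each x in F_5, count y with y^2 = x^3 + 1 x + 2 mod 5:
  x = 1: RHS = 4, y in [2, 3]  -> 2 point(s)
  x = 4: RHS = 0, y in [0]  -> 1 point(s)
Affine points: 3. Add the point at infinity: total = 4.

#E(F_5) = 4


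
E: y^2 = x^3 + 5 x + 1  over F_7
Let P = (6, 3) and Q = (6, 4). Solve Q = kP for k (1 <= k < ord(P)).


Enumerate multiples of P until we hit Q = (6, 4):
  1P = (6, 3)
  2P = (3, 1)
  3P = (0, 1)
  4P = (5, 2)
  5P = (4, 6)
  6P = (1, 0)
  7P = (4, 1)
  8P = (5, 5)
  9P = (0, 6)
  10P = (3, 6)
  11P = (6, 4)
Match found at i = 11.

k = 11


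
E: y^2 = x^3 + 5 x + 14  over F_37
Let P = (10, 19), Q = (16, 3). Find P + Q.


P != Q, so use the chord formula.
s = (y2 - y1) / (x2 - x1) = (21) / (6) mod 37 = 22
x3 = s^2 - x1 - x2 mod 37 = 22^2 - 10 - 16 = 14
y3 = s (x1 - x3) - y1 mod 37 = 22 * (10 - 14) - 19 = 4

P + Q = (14, 4)
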